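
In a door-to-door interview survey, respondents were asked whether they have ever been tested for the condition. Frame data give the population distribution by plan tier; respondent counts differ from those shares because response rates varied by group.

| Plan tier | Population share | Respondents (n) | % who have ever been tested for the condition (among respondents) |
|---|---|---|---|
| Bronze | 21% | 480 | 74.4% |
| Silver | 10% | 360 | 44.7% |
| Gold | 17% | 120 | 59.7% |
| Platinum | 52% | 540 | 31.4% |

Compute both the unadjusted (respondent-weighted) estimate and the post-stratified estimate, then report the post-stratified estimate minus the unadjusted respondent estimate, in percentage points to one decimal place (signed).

Unadjusted (pooled respondent) estimate weights by respondent counts:
  (480/1500)×74.4 + (360/1500)×44.7 + (120/1500)×59.7 + (540/1500)×31.4 = 50.616%
Post-stratifying to population shares instead:
  0.21×74.4 + 0.1×44.7 + 0.17×59.7 + 0.52×31.4 = 46.571%
Difference = 46.571 − 50.616 = -4.045 pp.

-4.0 percentage points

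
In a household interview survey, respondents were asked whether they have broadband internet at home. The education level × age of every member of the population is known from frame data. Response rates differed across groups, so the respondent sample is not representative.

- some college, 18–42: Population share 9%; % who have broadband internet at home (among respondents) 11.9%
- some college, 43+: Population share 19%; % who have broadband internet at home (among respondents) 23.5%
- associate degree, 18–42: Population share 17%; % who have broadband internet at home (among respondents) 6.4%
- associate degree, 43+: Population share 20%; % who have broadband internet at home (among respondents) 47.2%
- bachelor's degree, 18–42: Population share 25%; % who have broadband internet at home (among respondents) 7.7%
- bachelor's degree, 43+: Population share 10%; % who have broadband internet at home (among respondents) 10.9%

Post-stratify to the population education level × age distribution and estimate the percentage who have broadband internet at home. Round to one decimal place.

19.1%

Reweight to the known education level × age distribution:
  some college, 18–42: 0.09 × 11.9 = 1.071
  some college, 43+: 0.19 × 23.5 = 4.465
  associate degree, 18–42: 0.17 × 6.4 = 1.088
  associate degree, 43+: 0.2 × 47.2 = 9.44
  bachelor's degree, 18–42: 0.25 × 7.7 = 1.925
  bachelor's degree, 43+: 0.1 × 10.9 = 1.09
Post-stratified estimate = 19.079 → 19.1%.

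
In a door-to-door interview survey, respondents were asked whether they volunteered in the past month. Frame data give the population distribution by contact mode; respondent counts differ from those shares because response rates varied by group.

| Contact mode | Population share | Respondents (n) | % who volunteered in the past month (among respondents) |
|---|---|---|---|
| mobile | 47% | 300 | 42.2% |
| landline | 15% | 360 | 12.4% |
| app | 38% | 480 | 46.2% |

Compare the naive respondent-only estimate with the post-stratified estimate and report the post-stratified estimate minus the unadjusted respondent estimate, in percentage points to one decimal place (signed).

+4.8 percentage points

Without adjustment, the pooled respondent share is:
  (300/1140)×42.2 + (360/1140)×12.4 + (480/1140)×46.2 = 34.4737%
Post-stratifying to population shares instead:
  0.47×42.2 + 0.15×12.4 + 0.38×46.2 = 39.25%
Difference = 39.25 − 34.4737 = 4.7763 pp.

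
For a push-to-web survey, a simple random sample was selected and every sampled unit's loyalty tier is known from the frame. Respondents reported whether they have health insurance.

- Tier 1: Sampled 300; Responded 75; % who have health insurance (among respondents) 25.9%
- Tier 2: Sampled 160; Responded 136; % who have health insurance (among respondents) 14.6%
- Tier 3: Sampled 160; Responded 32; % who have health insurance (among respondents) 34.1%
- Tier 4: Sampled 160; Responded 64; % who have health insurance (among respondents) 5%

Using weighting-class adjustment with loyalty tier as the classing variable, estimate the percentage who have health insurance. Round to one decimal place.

Response rates by class: Tier 1 75/300 = 25%, Tier 2 136/160 = 85%, Tier 3 32/160 = 20%, Tier 4 64/160 = 40%.
Inverse-response-rate weighting restores each class to its sampled count, so class totals weight by n_sampled:
  Tier 1: 300 × 25.9 = 7770
  Tier 2: 160 × 14.6 = 2336
  Tier 3: 160 × 34.1 = 5456
  Tier 4: 160 × 5 = 800
Adjusted estimate = 16,362 / 780 = 20.9769 → 21.0%.

21.0%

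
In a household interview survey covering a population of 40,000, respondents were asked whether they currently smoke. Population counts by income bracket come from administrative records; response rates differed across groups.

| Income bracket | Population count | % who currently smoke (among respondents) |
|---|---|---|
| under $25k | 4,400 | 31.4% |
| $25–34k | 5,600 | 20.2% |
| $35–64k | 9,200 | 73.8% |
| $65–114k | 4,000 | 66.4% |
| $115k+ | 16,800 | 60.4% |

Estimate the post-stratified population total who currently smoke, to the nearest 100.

Apply each group's respondent rate to its population count:
  under $25k: 4,400 × 31.4% = 1381.6
  $25–34k: 5,600 × 20.2% = 1131.2
  $35–64k: 9,200 × 73.8% = 6789.6
  $65–114k: 4,000 × 66.4% = 2656
  $115k+: 16,800 × 60.4% = 10147.2
Estimated total = 22105.6 → 22,100.

22,100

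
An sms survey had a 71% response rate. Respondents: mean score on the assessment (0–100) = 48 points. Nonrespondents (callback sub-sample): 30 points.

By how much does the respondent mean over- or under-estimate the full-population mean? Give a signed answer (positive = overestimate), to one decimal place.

Nonresponse fraction = 1 − 0.71 = 0.29.
Bias = (nonresponse fraction) × (respondent mean − nonrespondent mean)
     = 0.29 × (48 − 30) = 0.29 × 18 = 5.22.

+5.2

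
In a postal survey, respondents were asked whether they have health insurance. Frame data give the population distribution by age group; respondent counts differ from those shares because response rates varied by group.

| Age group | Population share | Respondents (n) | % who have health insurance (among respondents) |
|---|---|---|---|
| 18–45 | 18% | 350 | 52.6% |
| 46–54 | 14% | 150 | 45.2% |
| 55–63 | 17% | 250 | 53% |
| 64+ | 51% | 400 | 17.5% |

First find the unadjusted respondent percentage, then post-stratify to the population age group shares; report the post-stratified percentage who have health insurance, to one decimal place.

Naive respondent-only estimate (weights = respondent counts):
  (350/1150)×52.6 + (150/1150)×45.2 + (250/1150)×53 + (400/1150)×17.5 = 39.513%
Post-stratified estimate weights by population shares:
  0.18×52.6 + 0.14×45.2 + 0.17×53 + 0.51×17.5 = 33.731%

33.7%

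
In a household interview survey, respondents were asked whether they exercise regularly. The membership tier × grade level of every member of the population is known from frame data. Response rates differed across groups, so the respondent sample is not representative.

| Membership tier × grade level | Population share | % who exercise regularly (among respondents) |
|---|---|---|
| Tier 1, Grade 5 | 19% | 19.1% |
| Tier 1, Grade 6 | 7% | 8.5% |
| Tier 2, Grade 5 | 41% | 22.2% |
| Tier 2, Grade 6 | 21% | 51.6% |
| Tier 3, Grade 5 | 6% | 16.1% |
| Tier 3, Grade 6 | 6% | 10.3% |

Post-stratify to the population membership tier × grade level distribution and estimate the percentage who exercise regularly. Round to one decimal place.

25.7%

Each cell contributes population-share × respondent value:
  Tier 1, Grade 5: 0.19 × 19.1 = 3.629
  Tier 1, Grade 6: 0.07 × 8.5 = 0.595
  Tier 2, Grade 5: 0.41 × 22.2 = 9.102
  Tier 2, Grade 6: 0.21 × 51.6 = 10.836
  Tier 3, Grade 5: 0.06 × 16.1 = 0.966
  Tier 3, Grade 6: 0.06 × 10.3 = 0.618
Post-stratified estimate = 25.746 → 25.7%.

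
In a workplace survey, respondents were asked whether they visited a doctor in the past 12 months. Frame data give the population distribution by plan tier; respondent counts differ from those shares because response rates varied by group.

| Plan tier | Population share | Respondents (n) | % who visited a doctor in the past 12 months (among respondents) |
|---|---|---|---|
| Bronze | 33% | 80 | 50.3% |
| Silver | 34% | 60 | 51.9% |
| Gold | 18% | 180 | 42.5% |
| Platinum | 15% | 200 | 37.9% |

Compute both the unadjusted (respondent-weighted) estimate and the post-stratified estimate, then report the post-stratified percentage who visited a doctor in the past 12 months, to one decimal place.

47.6%

Without adjustment, the pooled respondent share is:
  (80/520)×50.3 + (60/520)×51.9 + (180/520)×42.5 + (200/520)×37.9 = 43.0154%
Reweighting by population plan tier shares:
  0.33×50.3 + 0.34×51.9 + 0.18×42.5 + 0.15×37.9 = 47.58%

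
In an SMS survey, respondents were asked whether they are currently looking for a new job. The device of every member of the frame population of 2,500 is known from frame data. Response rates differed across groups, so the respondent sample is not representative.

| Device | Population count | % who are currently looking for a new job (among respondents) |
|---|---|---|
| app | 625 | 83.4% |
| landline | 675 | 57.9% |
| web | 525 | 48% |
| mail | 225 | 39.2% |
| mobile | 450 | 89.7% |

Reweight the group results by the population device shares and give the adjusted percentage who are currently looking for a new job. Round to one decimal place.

Each cell contributes population-share × respondent value:
  app: (625/2,500) × 83.4 = 20.85
  landline: (675/2,500) × 57.9 = 15.633
  web: (525/2,500) × 48 = 10.08
  mail: (225/2,500) × 39.2 = 3.528
  mobile: (450/2,500) × 89.7 = 16.146
Post-stratified estimate = 66.237 → 66.2%.

66.2%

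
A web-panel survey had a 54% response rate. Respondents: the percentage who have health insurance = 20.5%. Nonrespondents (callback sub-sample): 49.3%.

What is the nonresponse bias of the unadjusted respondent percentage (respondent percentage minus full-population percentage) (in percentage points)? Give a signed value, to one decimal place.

Nonresponse fraction = 1 − 0.54 = 0.46.
Bias = (nonresponse fraction) × (respondent percentage − nonrespondent percentage)
     = 0.46 × (20.5 − 49.3) = 0.46 × -28.8 = -13.248.

-13.2 percentage points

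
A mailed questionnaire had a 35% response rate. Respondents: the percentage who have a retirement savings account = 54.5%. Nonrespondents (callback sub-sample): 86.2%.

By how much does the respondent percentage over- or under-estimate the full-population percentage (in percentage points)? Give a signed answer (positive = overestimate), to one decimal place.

Nonresponse fraction = 1 − 0.35 = 0.65.
Bias = (nonresponse fraction) × (respondent percentage − nonrespondent percentage)
     = 0.65 × (54.5 − 86.2) = 0.65 × -31.7 = -20.605.

-20.6 percentage points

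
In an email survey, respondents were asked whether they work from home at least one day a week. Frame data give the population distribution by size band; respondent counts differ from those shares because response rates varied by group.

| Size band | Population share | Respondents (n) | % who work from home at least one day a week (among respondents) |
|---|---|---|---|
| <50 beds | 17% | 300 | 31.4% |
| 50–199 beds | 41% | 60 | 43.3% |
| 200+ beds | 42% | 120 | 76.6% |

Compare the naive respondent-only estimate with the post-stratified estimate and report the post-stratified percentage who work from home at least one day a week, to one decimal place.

55.3%

Naive respondent-only estimate (weights = respondent counts):
  (300/480)×31.4 + (60/480)×43.3 + (120/480)×76.6 = 44.1875%
Post-stratifying to population shares instead:
  0.17×31.4 + 0.41×43.3 + 0.42×76.6 = 55.263%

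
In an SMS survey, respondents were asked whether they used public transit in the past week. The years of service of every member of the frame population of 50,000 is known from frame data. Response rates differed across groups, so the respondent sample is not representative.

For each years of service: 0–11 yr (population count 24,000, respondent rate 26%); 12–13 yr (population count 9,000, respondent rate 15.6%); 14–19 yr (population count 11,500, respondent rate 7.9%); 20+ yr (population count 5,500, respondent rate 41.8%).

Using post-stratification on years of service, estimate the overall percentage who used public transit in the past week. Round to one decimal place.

Post-stratification weights by population share, not respondent share:
  0–11 yr: (24,000/50,000) × 26 = 12.48
  12–13 yr: (9,000/50,000) × 15.6 = 2.808
  14–19 yr: (11,500/50,000) × 7.9 = 1.817
  20+ yr: (5,500/50,000) × 41.8 = 4.598
Post-stratified estimate = 21.703 → 21.7%.

21.7%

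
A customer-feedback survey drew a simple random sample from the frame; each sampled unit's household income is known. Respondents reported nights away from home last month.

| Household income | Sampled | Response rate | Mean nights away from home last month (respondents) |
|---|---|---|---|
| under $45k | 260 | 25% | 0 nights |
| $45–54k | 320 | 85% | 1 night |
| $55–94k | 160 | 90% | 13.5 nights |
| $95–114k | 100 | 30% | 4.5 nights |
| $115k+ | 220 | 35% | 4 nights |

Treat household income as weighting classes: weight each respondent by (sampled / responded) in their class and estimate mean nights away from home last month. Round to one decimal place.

Weighting each respondent by the inverse class response rate inflates each class back to its sampled size, so the class weight is n_sampled:
  under $45k: 260 × 0 = 0
  $45–54k: 320 × 1 = 320
  $55–94k: 160 × 13.5 = 2160
  $95–114k: 100 × 4.5 = 450
  $115k+: 220 × 4 = 880
Adjusted estimate = 3810 / 1,060 = 3.59434 → 3.6.

3.6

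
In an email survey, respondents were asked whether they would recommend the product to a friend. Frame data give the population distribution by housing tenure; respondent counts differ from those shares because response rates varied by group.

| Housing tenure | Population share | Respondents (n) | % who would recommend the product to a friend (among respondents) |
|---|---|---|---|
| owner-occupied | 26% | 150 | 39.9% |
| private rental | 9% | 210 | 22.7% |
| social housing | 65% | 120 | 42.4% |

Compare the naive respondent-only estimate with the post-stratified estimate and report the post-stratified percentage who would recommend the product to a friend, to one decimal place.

Naive respondent-only estimate (weights = respondent counts):
  (150/480)×39.9 + (210/480)×22.7 + (120/480)×42.4 = 33%
Post-stratified estimate weights by population shares:
  0.26×39.9 + 0.09×22.7 + 0.65×42.4 = 39.977%

40.0%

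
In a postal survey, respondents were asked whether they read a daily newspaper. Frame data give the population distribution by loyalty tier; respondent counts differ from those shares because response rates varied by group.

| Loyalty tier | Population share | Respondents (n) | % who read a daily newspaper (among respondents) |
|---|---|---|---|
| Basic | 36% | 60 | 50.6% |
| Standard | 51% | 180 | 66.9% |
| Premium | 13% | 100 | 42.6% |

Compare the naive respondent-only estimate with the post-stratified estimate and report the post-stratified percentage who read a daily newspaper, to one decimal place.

Unadjusted (pooled respondent) estimate weights by respondent counts:
  (60/340)×50.6 + (180/340)×66.9 + (100/340)×42.6 = 56.8765%
Post-stratified estimate weights by population shares:
  0.36×50.6 + 0.51×66.9 + 0.13×42.6 = 57.873%

57.9%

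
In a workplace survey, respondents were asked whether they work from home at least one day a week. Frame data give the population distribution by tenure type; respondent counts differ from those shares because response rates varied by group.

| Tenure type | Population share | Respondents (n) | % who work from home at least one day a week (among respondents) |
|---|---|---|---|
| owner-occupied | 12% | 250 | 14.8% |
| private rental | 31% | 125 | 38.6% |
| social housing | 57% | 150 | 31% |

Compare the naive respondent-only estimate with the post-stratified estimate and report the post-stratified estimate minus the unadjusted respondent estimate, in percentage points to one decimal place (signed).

Naive respondent-only estimate (weights = respondent counts):
  (250/525)×14.8 + (125/525)×38.6 + (150/525)×31 = 25.0952%
Post-stratifying to population shares instead:
  0.12×14.8 + 0.31×38.6 + 0.57×31 = 31.412%
Difference = 31.412 − 25.0952 = 6.3168 pp.

+6.3 percentage points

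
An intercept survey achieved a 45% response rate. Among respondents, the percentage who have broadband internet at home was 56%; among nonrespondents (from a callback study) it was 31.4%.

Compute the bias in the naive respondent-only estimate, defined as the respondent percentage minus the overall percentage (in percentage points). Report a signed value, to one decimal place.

Nonresponse fraction = 1 − 0.45 = 0.55.
Bias = (nonresponse fraction) × (respondent percentage − nonrespondent percentage)
     = 0.55 × (56 − 31.4) = 0.55 × 24.6 = 13.53.

+13.5 percentage points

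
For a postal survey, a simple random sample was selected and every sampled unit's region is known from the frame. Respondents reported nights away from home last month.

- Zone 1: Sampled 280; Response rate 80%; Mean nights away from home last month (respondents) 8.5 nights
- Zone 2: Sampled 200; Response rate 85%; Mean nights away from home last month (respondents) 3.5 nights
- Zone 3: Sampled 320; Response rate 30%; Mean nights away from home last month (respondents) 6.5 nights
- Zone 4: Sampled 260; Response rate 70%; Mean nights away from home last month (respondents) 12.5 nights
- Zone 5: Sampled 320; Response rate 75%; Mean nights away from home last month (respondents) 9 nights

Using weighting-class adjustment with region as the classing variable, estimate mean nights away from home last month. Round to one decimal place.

8.2

Weighting each respondent by the inverse class response rate inflates each class back to its sampled size, so the class weight is n_sampled:
  Zone 1: 280 × 8.5 = 2380
  Zone 2: 200 × 3.5 = 700
  Zone 3: 320 × 6.5 = 2080
  Zone 4: 260 × 12.5 = 3250
  Zone 5: 320 × 9 = 2880
Adjusted estimate = 11,290 / 1,380 = 8.18116 → 8.2.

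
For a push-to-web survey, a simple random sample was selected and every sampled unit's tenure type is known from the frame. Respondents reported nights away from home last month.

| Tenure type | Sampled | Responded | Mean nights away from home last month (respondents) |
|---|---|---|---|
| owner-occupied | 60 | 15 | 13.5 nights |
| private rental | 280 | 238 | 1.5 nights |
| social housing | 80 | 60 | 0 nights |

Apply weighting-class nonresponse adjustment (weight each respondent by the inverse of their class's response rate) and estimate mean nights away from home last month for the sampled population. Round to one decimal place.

Class response rates: owner-occupied 15/60 = 25%, private rental 238/280 = 85%, social housing 60/80 = 75%.
Each respondent's weight = sampled/responded in their class; summing within a class gives n_sampled, so:
  owner-occupied: 60 × 13.5 = 810
  private rental: 280 × 1.5 = 420
  social housing: 80 × 0 = 0
Adjusted estimate = 1230 / 420 = 2.92857 → 2.9.

2.9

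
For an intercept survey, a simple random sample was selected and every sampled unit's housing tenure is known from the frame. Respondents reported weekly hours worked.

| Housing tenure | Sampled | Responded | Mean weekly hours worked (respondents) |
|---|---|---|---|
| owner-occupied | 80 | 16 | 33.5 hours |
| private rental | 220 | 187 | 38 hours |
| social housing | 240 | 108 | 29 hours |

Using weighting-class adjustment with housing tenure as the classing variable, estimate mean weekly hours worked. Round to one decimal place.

33.3

Response rates by class: owner-occupied 16/80 = 20%, private rental 187/220 = 85%, social housing 108/240 = 45%.
Each respondent's weight = sampled/responded in their class; summing within a class gives n_sampled, so:
  owner-occupied: 80 × 33.5 = 2680
  private rental: 220 × 38 = 8360
  social housing: 240 × 29 = 6960
Adjusted estimate = 18,000 / 540 = 33.3333 → 33.3.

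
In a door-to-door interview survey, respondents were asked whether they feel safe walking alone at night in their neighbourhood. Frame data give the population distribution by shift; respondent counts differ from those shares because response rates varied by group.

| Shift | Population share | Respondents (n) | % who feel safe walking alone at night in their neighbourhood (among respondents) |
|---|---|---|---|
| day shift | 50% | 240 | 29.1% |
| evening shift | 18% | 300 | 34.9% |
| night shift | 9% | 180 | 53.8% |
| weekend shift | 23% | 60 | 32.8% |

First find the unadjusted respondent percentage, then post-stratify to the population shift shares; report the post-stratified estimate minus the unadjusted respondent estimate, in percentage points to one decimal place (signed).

Unadjusted (pooled respondent) estimate weights by respondent counts:
  (240/780)×29.1 + (300/780)×34.9 + (180/780)×53.8 + (60/780)×32.8 = 37.3154%
Reweighting by population shift shares:
  0.5×29.1 + 0.18×34.9 + 0.09×53.8 + 0.23×32.8 = 33.218%
Difference = 33.218 − 37.3154 = -4.0974 pp.

-4.1 percentage points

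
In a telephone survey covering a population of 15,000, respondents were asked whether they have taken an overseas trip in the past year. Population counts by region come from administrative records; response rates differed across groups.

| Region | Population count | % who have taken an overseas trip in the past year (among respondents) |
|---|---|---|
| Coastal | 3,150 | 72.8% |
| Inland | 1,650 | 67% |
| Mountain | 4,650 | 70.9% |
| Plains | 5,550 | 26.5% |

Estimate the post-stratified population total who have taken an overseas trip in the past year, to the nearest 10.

8,170

Estimated count per cell = population count × respondent percentage:
  Coastal: 3,150 × 72.8% = 2293.2
  Inland: 1,650 × 67% = 1105.5
  Mountain: 4,650 × 70.9% = 3296.85
  Plains: 5,550 × 26.5% = 1470.75
Estimated total = 8166.3 → 8,170.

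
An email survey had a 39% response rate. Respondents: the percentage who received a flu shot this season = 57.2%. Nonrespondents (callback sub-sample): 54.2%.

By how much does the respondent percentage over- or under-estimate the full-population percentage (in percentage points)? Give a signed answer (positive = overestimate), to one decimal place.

Nonresponse fraction = 1 − 0.39 = 0.61.
Bias = (nonresponse fraction) × (respondent percentage − nonrespondent percentage)
     = 0.61 × (57.2 − 54.2) = 0.61 × 3 = 1.83.

+1.8 percentage points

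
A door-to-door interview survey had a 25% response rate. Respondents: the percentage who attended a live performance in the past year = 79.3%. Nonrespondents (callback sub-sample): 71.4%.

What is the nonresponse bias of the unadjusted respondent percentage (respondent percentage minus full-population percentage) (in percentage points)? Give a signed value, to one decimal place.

+5.9 percentage points

Nonresponse fraction = 1 − 0.25 = 0.75.
Bias = (nonresponse fraction) × (respondent percentage − nonrespondent percentage)
     = 0.75 × (79.3 − 71.4) = 0.75 × 7.9 = 5.925.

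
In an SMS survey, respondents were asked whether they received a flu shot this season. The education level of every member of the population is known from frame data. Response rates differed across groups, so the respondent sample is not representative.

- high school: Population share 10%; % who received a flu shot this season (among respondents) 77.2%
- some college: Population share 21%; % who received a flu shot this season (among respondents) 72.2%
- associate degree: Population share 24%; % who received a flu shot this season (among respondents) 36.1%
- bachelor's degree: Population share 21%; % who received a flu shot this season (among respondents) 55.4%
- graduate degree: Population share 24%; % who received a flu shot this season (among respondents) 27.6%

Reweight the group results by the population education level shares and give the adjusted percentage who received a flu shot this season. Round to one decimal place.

Weight each group's respondent value by its population share:
  high school: 0.1 × 77.2 = 7.72
  some college: 0.21 × 72.2 = 15.162
  associate degree: 0.24 × 36.1 = 8.664
  bachelor's degree: 0.21 × 55.4 = 11.634
  graduate degree: 0.24 × 27.6 = 6.624
Post-stratified estimate = 49.804 → 49.8%.

49.8%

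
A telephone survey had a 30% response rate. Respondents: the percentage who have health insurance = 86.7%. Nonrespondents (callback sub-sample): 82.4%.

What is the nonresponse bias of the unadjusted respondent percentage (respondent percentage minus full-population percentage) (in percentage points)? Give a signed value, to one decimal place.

Nonresponse fraction = 1 − 0.3 = 0.7.
Bias = (nonresponse fraction) × (respondent percentage − nonrespondent percentage)
     = 0.7 × (86.7 − 82.4) = 0.7 × 4.3 = 3.01.

+3.0 percentage points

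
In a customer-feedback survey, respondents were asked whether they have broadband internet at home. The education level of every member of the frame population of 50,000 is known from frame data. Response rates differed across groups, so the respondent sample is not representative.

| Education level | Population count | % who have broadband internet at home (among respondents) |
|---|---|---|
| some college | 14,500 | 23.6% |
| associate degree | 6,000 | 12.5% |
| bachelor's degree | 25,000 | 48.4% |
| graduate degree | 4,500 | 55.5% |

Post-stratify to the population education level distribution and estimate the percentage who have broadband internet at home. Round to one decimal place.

Post-stratification weights by population share, not respondent share:
  some college: (14,500/50,000) × 23.6 = 6.844
  associate degree: (6,000/50,000) × 12.5 = 1.5
  bachelor's degree: (25,000/50,000) × 48.4 = 24.2
  graduate degree: (4,500/50,000) × 55.5 = 4.995
Post-stratified estimate = 37.539 → 37.5%.

37.5%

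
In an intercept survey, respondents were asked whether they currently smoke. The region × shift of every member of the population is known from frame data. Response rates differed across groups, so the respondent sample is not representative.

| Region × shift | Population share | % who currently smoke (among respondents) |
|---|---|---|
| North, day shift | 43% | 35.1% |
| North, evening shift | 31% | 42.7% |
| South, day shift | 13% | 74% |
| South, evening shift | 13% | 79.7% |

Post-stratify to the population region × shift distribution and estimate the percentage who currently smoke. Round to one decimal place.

Post-stratification weights by population share, not respondent share:
  North, day shift: 0.43 × 35.1 = 15.093
  North, evening shift: 0.31 × 42.7 = 13.237
  South, day shift: 0.13 × 74 = 9.62
  South, evening shift: 0.13 × 79.7 = 10.361
Post-stratified estimate = 48.311 → 48.3%.

48.3%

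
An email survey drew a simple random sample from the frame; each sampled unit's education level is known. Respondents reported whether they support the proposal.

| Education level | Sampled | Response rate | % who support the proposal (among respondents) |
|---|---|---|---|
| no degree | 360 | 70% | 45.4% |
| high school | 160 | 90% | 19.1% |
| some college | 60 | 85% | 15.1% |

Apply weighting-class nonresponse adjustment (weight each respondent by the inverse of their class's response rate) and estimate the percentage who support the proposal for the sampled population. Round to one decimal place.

Weighting each respondent by the inverse class response rate inflates each class back to its sampled size, so the class weight is n_sampled:
  no degree: 360 × 45.4 = 16,344
  high school: 160 × 19.1 = 3056
  some college: 60 × 15.1 = 906
Adjusted estimate = 20,306 / 580 = 35.0103 → 35.0%.

35.0%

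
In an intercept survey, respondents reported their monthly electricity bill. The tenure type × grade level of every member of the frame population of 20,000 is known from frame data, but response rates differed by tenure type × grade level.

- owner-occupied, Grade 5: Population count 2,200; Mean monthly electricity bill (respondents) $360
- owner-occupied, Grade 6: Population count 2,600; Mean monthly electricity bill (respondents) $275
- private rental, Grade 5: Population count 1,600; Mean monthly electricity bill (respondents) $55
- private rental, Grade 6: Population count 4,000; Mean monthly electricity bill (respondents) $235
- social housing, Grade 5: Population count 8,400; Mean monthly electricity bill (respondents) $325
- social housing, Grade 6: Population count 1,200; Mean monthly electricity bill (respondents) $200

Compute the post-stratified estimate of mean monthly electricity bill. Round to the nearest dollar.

Each cell contributes population-share × respondent value:
  owner-occupied, Grade 5: (2,200/20,000) × 360 = 39.6
  owner-occupied, Grade 6: (2,600/20,000) × 275 = 35.75
  private rental, Grade 5: (1,600/20,000) × 55 = 4.4
  private rental, Grade 6: (4,000/20,000) × 235 = 47
  social housing, Grade 5: (8,400/20,000) × 325 = 136.5
  social housing, Grade 6: (1,200/20,000) × 200 = 12
Post-stratified estimate = 275.25 → $275.

$275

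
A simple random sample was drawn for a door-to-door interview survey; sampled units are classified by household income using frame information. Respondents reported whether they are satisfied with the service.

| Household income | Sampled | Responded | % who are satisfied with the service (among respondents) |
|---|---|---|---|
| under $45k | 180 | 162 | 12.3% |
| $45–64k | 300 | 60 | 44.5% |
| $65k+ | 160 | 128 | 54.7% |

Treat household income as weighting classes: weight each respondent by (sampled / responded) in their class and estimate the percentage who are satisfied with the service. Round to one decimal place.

38.0%

Class response rates: under $45k 162/180 = 90%, $45–64k 60/300 = 20%, $65k+ 128/160 = 80%.
Weighting each respondent by the inverse class response rate inflates each class back to its sampled size, so the class weight is n_sampled:
  under $45k: 180 × 12.3 = 2214
  $45–64k: 300 × 44.5 = 13,350
  $65k+: 160 × 54.7 = 8752
Adjusted estimate = 24,316 / 640 = 37.9937 → 38.0%.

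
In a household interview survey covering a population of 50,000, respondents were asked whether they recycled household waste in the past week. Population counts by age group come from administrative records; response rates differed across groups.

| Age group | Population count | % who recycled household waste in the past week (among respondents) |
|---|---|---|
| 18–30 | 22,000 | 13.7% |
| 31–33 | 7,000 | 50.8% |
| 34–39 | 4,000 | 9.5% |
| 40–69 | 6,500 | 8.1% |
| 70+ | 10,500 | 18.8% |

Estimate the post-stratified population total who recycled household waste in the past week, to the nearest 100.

Each cell contributes its population count × the respondent rate:
  18–30: 22,000 × 13.7% = 3014
  31–33: 7,000 × 50.8% = 3556
  34–39: 4,000 × 9.5% = 380
  40–69: 6,500 × 8.1% = 526.5
  70+: 10,500 × 18.8% = 1974
Estimated total = 9450.5 → 9,500.

9,500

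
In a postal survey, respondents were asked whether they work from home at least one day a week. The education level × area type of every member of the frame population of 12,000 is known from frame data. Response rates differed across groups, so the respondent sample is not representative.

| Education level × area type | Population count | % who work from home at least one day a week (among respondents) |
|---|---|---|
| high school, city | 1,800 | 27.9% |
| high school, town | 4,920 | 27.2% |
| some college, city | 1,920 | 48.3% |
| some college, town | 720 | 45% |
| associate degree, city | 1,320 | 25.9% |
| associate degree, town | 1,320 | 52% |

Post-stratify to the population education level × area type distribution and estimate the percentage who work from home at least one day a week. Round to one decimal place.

Weight each group's respondent value by its population share:
  high school, city: (1,800/12,000) × 27.9 = 4.185
  high school, town: (4,920/12,000) × 27.2 = 11.152
  some college, city: (1,920/12,000) × 48.3 = 7.728
  some college, town: (720/12,000) × 45 = 2.7
  associate degree, city: (1,320/12,000) × 25.9 = 2.849
  associate degree, town: (1,320/12,000) × 52 = 5.72
Post-stratified estimate = 34.334 → 34.3%.

34.3%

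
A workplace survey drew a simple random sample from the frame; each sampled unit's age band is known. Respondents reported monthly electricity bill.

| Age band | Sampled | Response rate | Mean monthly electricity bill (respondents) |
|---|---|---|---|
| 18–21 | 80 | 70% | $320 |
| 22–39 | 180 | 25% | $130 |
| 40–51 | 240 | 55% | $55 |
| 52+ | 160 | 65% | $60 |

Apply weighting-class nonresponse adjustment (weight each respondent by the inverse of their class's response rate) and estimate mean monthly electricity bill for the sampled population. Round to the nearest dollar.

With weight = n_sampled/n_responded per class, the weighted class total is n_sampled:
  18–21: 80 × 320 = 25,600
  22–39: 180 × 130 = 23,400
  40–51: 240 × 55 = 13,200
  52+: 160 × 60 = 9600
Adjusted estimate = 71,800 / 660 = 108.788 → $109.

$109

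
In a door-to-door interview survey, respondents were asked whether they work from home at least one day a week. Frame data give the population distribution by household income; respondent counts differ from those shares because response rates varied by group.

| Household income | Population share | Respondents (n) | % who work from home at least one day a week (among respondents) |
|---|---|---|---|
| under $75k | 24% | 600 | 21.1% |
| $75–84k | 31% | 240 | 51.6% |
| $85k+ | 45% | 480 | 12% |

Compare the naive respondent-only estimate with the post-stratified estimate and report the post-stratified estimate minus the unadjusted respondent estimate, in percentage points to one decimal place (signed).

+3.1 percentage points

Naive respondent-only estimate (weights = respondent counts):
  (600/1320)×21.1 + (240/1320)×51.6 + (480/1320)×12 = 23.3364%
Reweighting by population household income shares:
  0.24×21.1 + 0.31×51.6 + 0.45×12 = 26.46%
Difference = 26.46 − 23.3364 = 3.1236 pp.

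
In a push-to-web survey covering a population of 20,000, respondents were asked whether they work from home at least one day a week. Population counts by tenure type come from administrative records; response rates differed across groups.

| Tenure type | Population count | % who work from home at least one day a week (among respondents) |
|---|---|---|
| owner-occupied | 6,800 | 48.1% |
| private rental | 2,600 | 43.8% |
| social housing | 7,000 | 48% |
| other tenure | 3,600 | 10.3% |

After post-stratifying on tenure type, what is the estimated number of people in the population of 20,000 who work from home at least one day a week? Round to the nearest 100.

Estimated count per cell = population count × respondent percentage:
  owner-occupied: 6,800 × 48.1% = 3270.8
  private rental: 2,600 × 43.8% = 1138.8
  social housing: 7,000 × 48% = 3360
  other tenure: 3,600 × 10.3% = 370.8
Estimated total = 8140.4 → 8,100.

8,100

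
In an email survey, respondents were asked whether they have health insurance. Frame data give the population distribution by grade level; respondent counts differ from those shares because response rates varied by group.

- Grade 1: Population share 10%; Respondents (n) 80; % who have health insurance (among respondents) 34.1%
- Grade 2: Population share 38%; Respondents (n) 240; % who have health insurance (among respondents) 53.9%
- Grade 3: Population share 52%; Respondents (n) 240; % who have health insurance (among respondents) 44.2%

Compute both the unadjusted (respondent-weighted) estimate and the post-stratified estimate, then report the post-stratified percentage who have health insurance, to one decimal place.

Without adjustment, the pooled respondent share is:
  (80/560)×34.1 + (240/560)×53.9 + (240/560)×44.2 = 46.9143%
Reweighting by population grade level shares:
  0.1×34.1 + 0.38×53.9 + 0.52×44.2 = 46.876%

46.9%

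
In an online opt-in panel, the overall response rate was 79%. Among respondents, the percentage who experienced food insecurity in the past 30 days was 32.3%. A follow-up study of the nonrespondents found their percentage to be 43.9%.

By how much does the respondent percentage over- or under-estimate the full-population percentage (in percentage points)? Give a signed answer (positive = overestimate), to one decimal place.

Nonresponse fraction = 1 − 0.79 = 0.21.
Bias = (nonresponse fraction) × (respondent percentage − nonrespondent percentage)
     = 0.21 × (32.3 − 43.9) = 0.21 × -11.6 = -2.436.

-2.4 percentage points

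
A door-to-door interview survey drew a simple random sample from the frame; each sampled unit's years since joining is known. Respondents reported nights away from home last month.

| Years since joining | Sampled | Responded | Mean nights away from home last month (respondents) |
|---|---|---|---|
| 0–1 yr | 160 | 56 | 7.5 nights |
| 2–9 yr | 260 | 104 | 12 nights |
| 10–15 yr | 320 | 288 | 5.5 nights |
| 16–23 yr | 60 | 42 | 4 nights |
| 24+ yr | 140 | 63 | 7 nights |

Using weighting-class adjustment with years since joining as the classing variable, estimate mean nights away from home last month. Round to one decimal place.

7.8

Class response rates: 0–1 yr 56/160 = 35%, 2–9 yr 104/260 = 40%, 10–15 yr 288/320 = 90%, 16–23 yr 42/60 = 70%, 24+ yr 63/140 = 45%.
Inverse-response-rate weighting restores each class to its sampled count, so class totals weight by n_sampled:
  0–1 yr: 160 × 7.5 = 1200
  2–9 yr: 260 × 12 = 3120
  10–15 yr: 320 × 5.5 = 1760
  16–23 yr: 60 × 4 = 240
  24+ yr: 140 × 7 = 980
Adjusted estimate = 7300 / 940 = 7.76596 → 7.8.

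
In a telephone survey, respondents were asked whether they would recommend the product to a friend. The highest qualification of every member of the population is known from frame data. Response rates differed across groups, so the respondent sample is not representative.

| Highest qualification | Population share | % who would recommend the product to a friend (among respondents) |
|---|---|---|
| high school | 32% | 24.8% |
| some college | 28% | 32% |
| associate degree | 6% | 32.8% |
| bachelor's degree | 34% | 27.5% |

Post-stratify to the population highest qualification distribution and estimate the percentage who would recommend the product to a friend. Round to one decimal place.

Each cell contributes population-share × respondent value:
  high school: 0.32 × 24.8 = 7.936
  some college: 0.28 × 32 = 8.96
  associate degree: 0.06 × 32.8 = 1.968
  bachelor's degree: 0.34 × 27.5 = 9.35
Post-stratified estimate = 28.214 → 28.2%.

28.2%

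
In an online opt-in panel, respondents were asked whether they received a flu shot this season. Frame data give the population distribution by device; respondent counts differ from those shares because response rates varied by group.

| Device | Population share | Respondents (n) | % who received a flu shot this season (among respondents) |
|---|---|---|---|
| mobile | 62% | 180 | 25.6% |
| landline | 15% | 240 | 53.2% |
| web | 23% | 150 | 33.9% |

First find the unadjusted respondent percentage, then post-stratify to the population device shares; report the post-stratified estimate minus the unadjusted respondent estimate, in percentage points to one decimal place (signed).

Without adjustment, the pooled respondent share is:
  (180/570)×25.6 + (240/570)×53.2 + (150/570)×33.9 = 39.4053%
Reweighting by population device shares:
  0.62×25.6 + 0.15×53.2 + 0.23×33.9 = 31.649%
Difference = 31.649 − 39.4053 = -7.7563 pp.

-7.8 percentage points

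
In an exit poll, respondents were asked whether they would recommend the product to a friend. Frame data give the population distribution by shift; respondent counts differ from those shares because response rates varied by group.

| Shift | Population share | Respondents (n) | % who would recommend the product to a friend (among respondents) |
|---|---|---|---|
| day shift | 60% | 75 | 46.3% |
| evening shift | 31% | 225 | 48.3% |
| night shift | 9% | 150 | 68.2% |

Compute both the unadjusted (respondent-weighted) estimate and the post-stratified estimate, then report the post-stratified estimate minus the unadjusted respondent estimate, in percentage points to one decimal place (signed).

-5.7 percentage points

Unadjusted (pooled respondent) estimate weights by respondent counts:
  (75/450)×46.3 + (225/450)×48.3 + (150/450)×68.2 = 54.6%
Post-stratifying to population shares instead:
  0.6×46.3 + 0.31×48.3 + 0.09×68.2 = 48.891%
Difference = 48.891 − 54.6 = -5.709 pp.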